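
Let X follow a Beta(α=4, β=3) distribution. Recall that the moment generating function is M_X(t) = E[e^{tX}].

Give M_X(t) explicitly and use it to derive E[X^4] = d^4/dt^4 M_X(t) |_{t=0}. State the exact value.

E[X^4] = M′′′′(0) = 1/6

M_X(t) = ₁F₁(4; 7; t)
M′(t) = 4*₁F₁(5; 8; t)/7
M′′(t) = 5*₁F₁(6; 9; t)/14
M′′′(t) = 5*₁F₁(7; 10; t)/21
M′′′′(t) = ₁F₁(8; 11; t)/6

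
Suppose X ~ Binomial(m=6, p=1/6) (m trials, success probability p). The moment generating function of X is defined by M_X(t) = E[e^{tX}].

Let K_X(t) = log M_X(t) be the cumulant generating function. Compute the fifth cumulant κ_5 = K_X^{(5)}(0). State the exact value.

κ_5 = K′′′′′(0) = -10/27

M_X(t) = (e^(t)/6 + 5/6)^6
K_X(t) = log M_X(t) = 6*log(e^(t)/6 + 5/6)
K′(t) = 6*e^(t)/(e^(t) + 5)
K′′(t) = 30*e^(t)/(e^(2*t) + 10*e^(t) + 25)
K′′′(t) = (-30*e^(2*t) + 150*e^(t))/(e^(3*t) + 15*e^(2*t) + 75*e^(t) + 125)
K′′′′(t) = (30*e^(3*t) - 600*e^(2*t) + 750*e^(t))/(e^(4*t) + 20*e^(3*t) + 150*e^(2*t) + 500*e^(t) + 625)
K′′′′′(t) = (-30*e^(4*t) + 1650*e^(3*t) - 8250*e^(2*t) + 3750*e^(t))/(e^(5*t) + 25*e^(4*t) + 250*e^(3*t) + 1250*e^(2*t) + 3125*e^(t) + 3125)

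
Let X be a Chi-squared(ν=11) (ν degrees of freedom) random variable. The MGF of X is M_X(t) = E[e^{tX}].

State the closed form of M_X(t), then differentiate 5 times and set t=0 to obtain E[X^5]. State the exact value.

M_X(t) = (1 - 2*t)^(-11/2)

E[X^5] = D^5[M](0) = 692835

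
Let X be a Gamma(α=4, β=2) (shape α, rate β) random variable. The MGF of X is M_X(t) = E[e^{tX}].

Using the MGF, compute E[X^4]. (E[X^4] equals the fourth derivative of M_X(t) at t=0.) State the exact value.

E[X^4] = M′′′′(0) = 105/2

M_X(t) = 16/(2 - t)^4
M′(t) = -64/(t^5 - 10*t^4 + 40*t^3 - 80*t^2 + 80*t - 32)
M′′(t) = 320/(t^6 - 12*t^5 + 60*t^4 - 160*t^3 + 240*t^2 - 192*t + 64)
M′′′(t) = -1920/(t^7 - 14*t^6 + 84*t^5 - 280*t^4 + 560*t^3 - 672*t^2 + 448*t - 128)
M′′′′(t) = 13440/(t^8 - 16*t^7 + 112*t^6 - 448*t^5 + 1120*t^4 - 1792*t^3 + 1792*t^2 - 1024*t + 256)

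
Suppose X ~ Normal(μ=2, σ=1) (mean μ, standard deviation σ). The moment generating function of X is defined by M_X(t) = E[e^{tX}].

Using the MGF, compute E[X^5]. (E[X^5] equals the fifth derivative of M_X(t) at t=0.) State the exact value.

M_X(t) = e^(t^2/2 + 2*t)
dM/dt = t*e^(2*t)*e^(t^2/2) + 2*e^(2*t)*e^(t^2/2)
d^2M/dt^2 = t^2*e^(2*t)*e^(t^2/2) + 4*t*e^(2*t)*e^(t^2/2) + 5*e^(2*t)*e^(t^2/2)
d^3M/dt^3 = t^3*e^(2*t)*e^(t^2/2) + 6*t^2*e^(2*t)*e^(t^2/2) + 15*t*e^(2*t)*e^(t^2/2) + 14*e^(2*t)*e^(t^2/2)
d^4M/dt^4 = t^4*e^(2*t)*e^(t^2/2) + 8*t^3*e^(2*t)*e^(t^2/2) + 30*t^2*e^(2*t)*e^(t^2/2) + 56*t*e^(2*t)*e^(t^2/2) + 43*e^(2*t)*e^(t^2/2)
d^5M/dt^5 = t^5*e^(2*t)*e^(t^2/2) + 10*t^4*e^(2*t)*e^(t^2/2) + 50*t^3*e^(2*t)*e^(t^2/2) + 140*t^2*e^(2*t)*e^(t^2/2) + 215*t*e^(2*t)*e^(t^2/2) + 142*e^(2*t)*e^(t^2/2)

E[X^5] = d^5M/dt^5 |_{t=0} = 142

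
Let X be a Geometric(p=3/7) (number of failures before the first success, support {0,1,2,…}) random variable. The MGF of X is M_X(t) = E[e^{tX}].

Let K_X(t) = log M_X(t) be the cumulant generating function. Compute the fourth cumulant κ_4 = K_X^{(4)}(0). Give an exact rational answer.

M_X(t) = 3/(7*(1 - 4*e^(t)/7))
K_X(t) = log M_X(t) = -log(1 - 4*e^(t)/7) - log(7) + log(3)
K′(t) = -4*e^(t)/(4*e^(t) - 7)
K′′(t) = 28*e^(t)/(16*e^(2*t) - 56*e^(t) + 49)
K′′′(t) = (-112*e^(2*t) - 196*e^(t))/(64*e^(3*t) - 336*e^(2*t) + 588*e^(t) - 343)
K′′′′(t) = (448*e^(3*t) + 3136*e^(2*t) + 1372*e^(t))/(256*e^(4*t) - 1792*e^(3*t) + 4704*e^(2*t) - 5488*e^(t) + 2401)

κ_4 = K′′′′(0) = 1652/27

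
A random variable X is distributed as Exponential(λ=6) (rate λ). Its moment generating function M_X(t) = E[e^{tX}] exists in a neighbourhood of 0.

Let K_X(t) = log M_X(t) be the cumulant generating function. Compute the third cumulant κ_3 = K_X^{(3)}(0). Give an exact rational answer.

M_X(t) = 6/(6 - t)
K_X(t) = log M_X(t) = -log(6 - t) + log(6)
dK/dt = -1/(t - 6)
d^2K/dt^2 = 1/(t^2 - 12*t + 36)
d^3K/dt^3 = -2/(t^3 - 18*t^2 + 108*t - 216)

κ_3 = d^3K/dt^3 |_{t=0} = 1/108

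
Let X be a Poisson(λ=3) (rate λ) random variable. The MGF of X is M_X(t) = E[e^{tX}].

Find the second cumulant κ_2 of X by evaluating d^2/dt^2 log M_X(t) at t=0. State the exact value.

M_X(t) = e^(3*e^(t) - 3)
K_X(t) = log M_X(t) = 3*e^(t) - 3
K^(2)(t) = 3*e^(t)

κ_2 = K^(2)(0) = 3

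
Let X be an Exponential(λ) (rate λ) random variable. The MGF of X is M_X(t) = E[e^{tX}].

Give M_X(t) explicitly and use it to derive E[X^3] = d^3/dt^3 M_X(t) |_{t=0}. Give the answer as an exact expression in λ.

E[X^3] = M′′′(0) = 6/λ^3

M_X(t) = λ/(λ - t)
M′(t) = λ/(λ^2 - 2*λ*t + t^2)
M′′(t) = -2*λ/(-λ^3 + 3*λ^2*t - 3*λ*t^2 + t^3)
M′′′(t) = 6*λ/(λ^4 - 4*λ^3*t + 6*λ^2*t^2 - 4*λ*t^3 + t^4)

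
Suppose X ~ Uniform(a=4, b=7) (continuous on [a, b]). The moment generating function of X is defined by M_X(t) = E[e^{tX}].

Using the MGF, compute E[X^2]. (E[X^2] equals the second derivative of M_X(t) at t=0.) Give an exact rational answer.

E[X^2] = M′′(0) = 31

M_X(t) = (e^(7*t) - e^(4*t))/(3*t)
M′(t) = (7*t*e^(7*t) - 4*t*e^(4*t) - e^(7*t) + e^(4*t))/(3*t^2)
M′′(t) = (49*t^2*e^(7*t) - 16*t^2*e^(4*t) - 14*t*e^(7*t) + 8*t*e^(4*t) + 2*e^(7*t) - 2*e^(4*t))/(3*t^3)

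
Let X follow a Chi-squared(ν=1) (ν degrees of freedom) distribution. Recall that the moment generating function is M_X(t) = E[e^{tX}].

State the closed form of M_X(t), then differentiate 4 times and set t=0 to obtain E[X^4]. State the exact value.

M_X(t) = 1/√(1 - 2*t)
D^4[M](t) = 105/(16*t^4*√(1 - 2*t) - 32*t^3*√(1 - 2*t) + 24*t^2*√(1 - 2*t) - 8*t*√(1 - 2*t) + √(1 - 2*t))

E[X^4] = D^4[M](0) = 105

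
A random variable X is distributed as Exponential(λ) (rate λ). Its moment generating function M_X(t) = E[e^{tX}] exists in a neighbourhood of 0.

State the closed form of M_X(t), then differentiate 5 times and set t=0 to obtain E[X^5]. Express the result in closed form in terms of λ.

E[X^5] = d^5M/dt^5 |_{t=0} = 120/λ^5

M_X(t) = λ/(λ - t)
dM/dt = λ/(λ^2 - 2*λ*t + t^2)
d^2M/dt^2 = -2*λ/(-λ^3 + 3*λ^2*t - 3*λ*t^2 + t^3)
d^3M/dt^3 = 6*λ/(λ^4 - 4*λ^3*t + 6*λ^2*t^2 - 4*λ*t^3 + t^4)
d^4M/dt^4 = -24*λ/(-λ^5 + 5*λ^4*t - 10*λ^3*t^2 + 10*λ^2*t^3 - 5*λ*t^4 + t^5)
d^5M/dt^5 = 120*λ/(λ^6 - 6*λ^5*t + 15*λ^4*t^2 - 20*λ^3*t^3 + 15*λ^2*t^4 - 6*λ*t^5 + t^6)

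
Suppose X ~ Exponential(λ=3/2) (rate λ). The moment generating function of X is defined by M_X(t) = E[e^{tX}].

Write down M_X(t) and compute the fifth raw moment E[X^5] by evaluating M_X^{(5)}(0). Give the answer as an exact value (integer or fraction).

M_X(t) = 3/(2*(3/2 - t))
dM/dt = 6/(4*t^2 - 12*t + 9)
d^2M/dt^2 = -24/(8*t^3 - 36*t^2 + 54*t - 27)
d^3M/dt^3 = 144/(16*t^4 - 96*t^3 + 216*t^2 - 216*t + 81)
d^4M/dt^4 = -1152/(32*t^5 - 240*t^4 + 720*t^3 - 1080*t^2 + 810*t - 243)
d^5M/dt^5 = 11520/(64*t^6 - 576*t^5 + 2160*t^4 - 4320*t^3 + 4860*t^2 - 2916*t + 729)

E[X^5] = d^5M/dt^5 |_{t=0} = 1280/81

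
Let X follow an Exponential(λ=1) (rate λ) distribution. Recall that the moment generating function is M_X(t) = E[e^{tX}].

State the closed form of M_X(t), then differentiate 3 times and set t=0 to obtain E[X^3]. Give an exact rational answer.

E[X^3] = d^3M/dt^3 |_{t=0} = 6

M_X(t) = 1/(1 - t)
dM/dt = 1/(t^2 - 2*t + 1)
d^2M/dt^2 = -2/(t^3 - 3*t^2 + 3*t - 1)
d^3M/dt^3 = 6/(t^4 - 4*t^3 + 6*t^2 - 4*t + 1)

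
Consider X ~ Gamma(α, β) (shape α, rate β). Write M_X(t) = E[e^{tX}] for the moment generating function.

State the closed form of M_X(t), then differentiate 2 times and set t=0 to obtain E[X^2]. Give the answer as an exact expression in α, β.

M_X(t) = (β/(β - t))^α
M′(t) = -α*β^α*(1/(β - t))^α/(-β + t)
M′′(t) = (α^2*β^α*(1/(β - t))^α + α*β^α*(1/(β - t))^α)/(β^2 - 2*β*t + t^2)

E[X^2] = M′′(0) = α*(α + 1)/β^2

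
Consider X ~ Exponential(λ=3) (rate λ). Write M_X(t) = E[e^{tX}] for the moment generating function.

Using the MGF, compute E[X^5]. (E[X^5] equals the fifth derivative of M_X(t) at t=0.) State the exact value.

M_X(t) = 3/(3 - t)
dM/dt = 3/(t^2 - 6*t + 9)
d^2M/dt^2 = -6/(t^3 - 9*t^2 + 27*t - 27)
d^3M/dt^3 = 18/(t^4 - 12*t^3 + 54*t^2 - 108*t + 81)
d^4M/dt^4 = -72/(t^5 - 15*t^4 + 90*t^3 - 270*t^2 + 405*t - 243)
d^5M/dt^5 = 360/(t^6 - 18*t^5 + 135*t^4 - 540*t^3 + 1215*t^2 - 1458*t + 729)

E[X^5] = d^5M/dt^5 |_{t=0} = 40/81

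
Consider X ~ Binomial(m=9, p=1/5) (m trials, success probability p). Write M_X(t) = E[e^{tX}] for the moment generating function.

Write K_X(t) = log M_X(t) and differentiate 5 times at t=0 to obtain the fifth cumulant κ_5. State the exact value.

M_X(t) = (e^(t)/5 + 4/5)^9
K_X(t) = log M_X(t) = 9*log(e^(t)/5 + 4/5)
K^(5)(t) = (-36*e^(4*t) + 1584*e^(3*t) - 6336*e^(2*t) + 2304*e^(t))/(e^(5*t) + 20*e^(4*t) + 160*e^(3*t) + 640*e^(2*t) + 1280*e^(t) + 1024)

κ_5 = K^(5)(0) = -2484/3125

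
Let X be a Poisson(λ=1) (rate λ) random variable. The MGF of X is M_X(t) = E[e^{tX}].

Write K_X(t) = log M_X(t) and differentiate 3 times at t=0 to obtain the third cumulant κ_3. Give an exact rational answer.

κ_3 = K′′′(0) = 1

M_X(t) = e^(e^(t) - 1)
K_X(t) = log M_X(t) = e^(t) - 1
K′(t) = e^(t)
K′′(t) = e^(t)
K′′′(t) = e^(t)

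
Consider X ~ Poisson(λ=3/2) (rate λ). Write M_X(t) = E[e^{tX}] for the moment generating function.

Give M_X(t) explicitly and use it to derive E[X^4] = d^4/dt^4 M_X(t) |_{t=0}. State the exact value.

M_X(t) = e^(3*e^(t)/2 - 3/2)
dM/dt = 3*e^(-3/2)*e^(t)*e^(3*e^(t)/2)/2
d^2M/dt^2 = (9*e^(2*t)*e^(3*e^(t)/2) + 6*e^(t)*e^(3*e^(t)/2))*e^(-3/2)/4
d^3M/dt^3 = (27*e^(3*t)*e^(3*e^(t)/2) + 54*e^(2*t)*e^(3*e^(t)/2) + 12*e^(t)*e^(3*e^(t)/2))*e^(-3/2)/8
d^4M/dt^4 = (81*e^(4*t)*e^(3*e^(t)/2) + 324*e^(3*t)*e^(3*e^(t)/2) + 252*e^(2*t)*e^(3*e^(t)/2) + 24*e^(t)*e^(3*e^(t)/2))*e^(-3/2)/16

E[X^4] = d^4M/dt^4 |_{t=0} = 681/16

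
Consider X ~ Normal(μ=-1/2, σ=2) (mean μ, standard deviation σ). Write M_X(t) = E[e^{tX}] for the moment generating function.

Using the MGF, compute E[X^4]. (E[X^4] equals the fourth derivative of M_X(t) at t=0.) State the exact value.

E[X^4] = D^4[M](0) = 865/16

M_X(t) = e^(2*t^2 - t/2)
D^4[M](t) = (4096*t^4*e^(2*t^2) - 2048*t^3*e^(2*t^2) + 6528*t^2*e^(2*t^2) - 1568*t*e^(2*t^2) + 865*e^(2*t^2))*e^(-t/2)/16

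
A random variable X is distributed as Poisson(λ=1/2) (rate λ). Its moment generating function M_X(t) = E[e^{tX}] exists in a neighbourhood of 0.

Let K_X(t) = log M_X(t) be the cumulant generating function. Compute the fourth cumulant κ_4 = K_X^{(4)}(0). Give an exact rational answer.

κ_4 = D^4[K](0) = 1/2

M_X(t) = e^(e^(t)/2 - 1/2)
K_X(t) = log M_X(t) = e^(t)/2 - 1/2
D^4[K](t) = e^(t)/2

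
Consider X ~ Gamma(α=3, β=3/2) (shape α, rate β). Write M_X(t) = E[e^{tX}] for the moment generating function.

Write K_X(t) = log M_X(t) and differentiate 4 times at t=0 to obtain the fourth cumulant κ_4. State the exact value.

M_X(t) = 27/(8*(3/2 - t)^3)
K_X(t) = log M_X(t) = -3*log(3/2 - t) - 3*log(2) + 3*log(3)
D^4[K](t) = 288/(16*t^4 - 96*t^3 + 216*t^2 - 216*t + 81)

κ_4 = D^4[K](0) = 32/9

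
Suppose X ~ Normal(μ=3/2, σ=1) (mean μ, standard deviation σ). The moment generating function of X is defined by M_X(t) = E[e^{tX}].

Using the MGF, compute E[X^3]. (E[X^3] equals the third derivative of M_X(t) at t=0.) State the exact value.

M_X(t) = e^(t^2/2 + 3*t/2)
dM/dt = t*e^(3*t/2)*e^(t^2/2) + 3*e^(3*t/2)*e^(t^2/2)/2
d^2M/dt^2 = t^2*e^(3*t/2)*e^(t^2/2) + 3*t*e^(3*t/2)*e^(t^2/2) + 13*e^(3*t/2)*e^(t^2/2)/4
d^3M/dt^3 = t^3*e^(3*t/2)*e^(t^2/2) + 9*t^2*e^(3*t/2)*e^(t^2/2)/2 + 39*t*e^(3*t/2)*e^(t^2/2)/4 + 63*e^(3*t/2)*e^(t^2/2)/8

E[X^3] = d^3M/dt^3 |_{t=0} = 63/8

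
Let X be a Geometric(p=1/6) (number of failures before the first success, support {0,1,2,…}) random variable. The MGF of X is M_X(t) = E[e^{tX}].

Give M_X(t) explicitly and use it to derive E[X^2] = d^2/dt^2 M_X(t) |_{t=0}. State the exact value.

M_X(t) = 1/(6*(1 - 5*e^(t)/6))
M′(t) = 5*e^(t)/(25*e^(2*t) - 60*e^(t) + 36)
M′′(t) = (-25*e^(2*t) - 30*e^(t))/(125*e^(3*t) - 450*e^(2*t) + 540*e^(t) - 216)

E[X^2] = M′′(0) = 55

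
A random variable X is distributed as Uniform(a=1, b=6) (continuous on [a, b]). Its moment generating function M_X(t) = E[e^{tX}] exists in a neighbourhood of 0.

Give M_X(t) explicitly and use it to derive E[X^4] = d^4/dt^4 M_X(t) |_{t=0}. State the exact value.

M_X(t) = (e^(6*t) - e^(t))/(5*t)
M′(t) = (6*t*e^(6*t) - t*e^(t) - e^(6*t) + e^(t))/(5*t^2)
M′′(t) = (36*t^2*e^(6*t) - t^2*e^(t) - 12*t*e^(6*t) + 2*t*e^(t) + 2*e^(6*t) - 2*e^(t))/(5*t^3)
M′′′(t) = (216*t^3*e^(6*t) - t^3*e^(t) - 108*t^2*e^(6*t) + 3*t^2*e^(t) + 36*t*e^(6*t) - 6*t*e^(t) - 6*e^(6*t) + 6*e^(t))/(5*t^4)
M′′′′(t) = (1296*t^4*e^(6*t) - t^4*e^(t) - 864*t^3*e^(6*t) + 4*t^3*e^(t) + 432*t^2*e^(6*t) - 12*t^2*e^(t) - 144*t*e^(6*t) + 24*t*e^(t) + 24*e^(6*t) - 24*e^(t))/(5*t^5)

E[X^4] = M′′′′(0) = 311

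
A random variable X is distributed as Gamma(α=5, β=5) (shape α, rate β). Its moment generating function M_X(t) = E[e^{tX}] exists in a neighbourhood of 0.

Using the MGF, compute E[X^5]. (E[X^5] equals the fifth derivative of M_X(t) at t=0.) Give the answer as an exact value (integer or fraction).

M_X(t) = 3125/(5 - t)^5
D^5[M](t) = 47250000/(t^10 - 50*t^9 + 1125*t^8 - 15000*t^7 + 131250*t^6 - 787500*t^5 + 3281250*t^4 - 9375000*t^3 + 17578125*t^2 - 19531250*t + 9765625)

E[X^5] = D^5[M](0) = 3024/625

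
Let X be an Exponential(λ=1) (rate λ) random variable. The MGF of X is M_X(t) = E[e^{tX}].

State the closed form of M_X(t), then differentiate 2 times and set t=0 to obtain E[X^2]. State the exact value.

E[X^2] = M^(2)(0) = 2

M_X(t) = 1/(1 - t)
M^(2)(t) = -2/(t^3 - 3*t^2 + 3*t - 1)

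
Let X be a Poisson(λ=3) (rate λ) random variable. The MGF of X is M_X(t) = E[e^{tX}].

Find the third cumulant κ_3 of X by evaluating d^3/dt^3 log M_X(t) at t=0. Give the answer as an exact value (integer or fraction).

κ_3 = K′′′(0) = 3

M_X(t) = e^(3*e^(t) - 3)
K_X(t) = log M_X(t) = 3*e^(t) - 3
K′(t) = 3*e^(t)
K′′(t) = 3*e^(t)
K′′′(t) = 3*e^(t)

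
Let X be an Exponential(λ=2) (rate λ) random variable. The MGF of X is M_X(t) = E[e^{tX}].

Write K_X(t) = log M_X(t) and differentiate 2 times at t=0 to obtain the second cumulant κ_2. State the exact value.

M_X(t) = 2/(2 - t)
K_X(t) = log M_X(t) = -log(2 - t) + log(2)
dK/dt = -1/(t - 2)
d^2K/dt^2 = 1/(t^2 - 4*t + 4)

κ_2 = d^2K/dt^2 |_{t=0} = 1/4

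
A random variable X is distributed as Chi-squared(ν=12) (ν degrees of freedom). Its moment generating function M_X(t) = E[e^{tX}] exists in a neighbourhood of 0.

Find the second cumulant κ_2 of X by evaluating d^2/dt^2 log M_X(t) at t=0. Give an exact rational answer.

M_X(t) = (1 - 2*t)^(-6)
K_X(t) = log M_X(t) = -6*log(1 - 2*t)
K^(2)(t) = 24/(4*t^2 - 4*t + 1)

κ_2 = K^(2)(0) = 24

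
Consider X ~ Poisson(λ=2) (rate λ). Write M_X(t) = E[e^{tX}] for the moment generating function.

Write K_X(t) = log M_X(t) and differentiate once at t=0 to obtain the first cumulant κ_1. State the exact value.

M_X(t) = e^(2*e^(t) - 2)
K_X(t) = log M_X(t) = 2*e^(t) - 2
K′(t) = 2*e^(t)

κ_1 = K′(0) = 2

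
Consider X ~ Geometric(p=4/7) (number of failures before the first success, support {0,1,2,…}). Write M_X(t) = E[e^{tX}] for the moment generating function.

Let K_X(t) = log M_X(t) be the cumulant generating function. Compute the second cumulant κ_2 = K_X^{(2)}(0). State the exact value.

M_X(t) = 4/(7*(1 - 3*e^(t)/7))
K_X(t) = log M_X(t) = -log(1 - 3*e^(t)/7) - log(7) + 2*log(2)
K′(t) = -3*e^(t)/(3*e^(t) - 7)
K′′(t) = 21*e^(t)/(9*e^(2*t) - 42*e^(t) + 49)

κ_2 = K′′(0) = 21/16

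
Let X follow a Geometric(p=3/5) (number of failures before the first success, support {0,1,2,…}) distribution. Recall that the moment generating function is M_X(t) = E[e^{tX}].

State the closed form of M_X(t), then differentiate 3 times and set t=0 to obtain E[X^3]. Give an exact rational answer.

E[X^3] = D^3[M](0) = 46/9

M_X(t) = 3/(5*(1 - 2*e^(t)/5))
D^3[M](t) = (24*e^(3*t) + 240*e^(2*t) + 150*e^(t))/(16*e^(4*t) - 160*e^(3*t) + 600*e^(2*t) - 1000*e^(t) + 625)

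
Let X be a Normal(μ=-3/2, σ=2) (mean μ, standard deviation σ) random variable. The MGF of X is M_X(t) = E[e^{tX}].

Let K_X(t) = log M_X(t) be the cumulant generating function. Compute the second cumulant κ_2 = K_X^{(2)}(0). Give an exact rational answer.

κ_2 = K′′(0) = 4

M_X(t) = e^(2*t^2 - 3*t/2)
K_X(t) = log M_X(t) = 2*t^2 - 3*t/2
K′(t) = 4*t - 3/2
K′′(t) = 4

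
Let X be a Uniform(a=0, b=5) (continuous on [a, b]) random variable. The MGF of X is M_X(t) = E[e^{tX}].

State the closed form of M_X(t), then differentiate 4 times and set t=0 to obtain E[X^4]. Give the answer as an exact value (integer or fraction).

M_X(t) = (e^(5*t) - 1)/(5*t)
D^4[M](t) = (625*t^4*e^(5*t) - 500*t^3*e^(5*t) + 300*t^2*e^(5*t) - 120*t*e^(5*t) + 24*e^(5*t) - 24)/(5*t^5)

E[X^4] = D^4[M](0) = 125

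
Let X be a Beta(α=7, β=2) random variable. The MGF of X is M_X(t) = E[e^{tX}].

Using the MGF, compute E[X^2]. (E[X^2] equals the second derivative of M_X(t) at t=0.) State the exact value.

E[X^2] = M′′(0) = 28/45

M_X(t) = ₁F₁(7; 9; t)
M′(t) = 7*₁F₁(8; 10; t)/9
M′′(t) = 28*₁F₁(9; 11; t)/45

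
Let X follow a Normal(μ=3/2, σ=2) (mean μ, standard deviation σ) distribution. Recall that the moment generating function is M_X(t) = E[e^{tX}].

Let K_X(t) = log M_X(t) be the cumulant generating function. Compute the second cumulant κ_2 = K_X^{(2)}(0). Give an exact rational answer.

M_X(t) = e^(2*t^2 + 3*t/2)
K_X(t) = log M_X(t) = 2*t^2 + 3*t/2
K^(2)(t) = 4

κ_2 = K^(2)(0) = 4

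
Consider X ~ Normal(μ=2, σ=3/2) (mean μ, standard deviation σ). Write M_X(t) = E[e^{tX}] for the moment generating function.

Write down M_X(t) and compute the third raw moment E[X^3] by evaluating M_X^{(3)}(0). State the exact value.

E[X^3] = D^3[M](0) = 43/2

M_X(t) = e^(9*t^2/8 + 2*t)
D^3[M](t) = 729*t^3*e^(2*t)*e^(9*t^2/8)/64 + 243*t^2*e^(2*t)*e^(9*t^2/8)/8 + 675*t*e^(2*t)*e^(9*t^2/8)/16 + 43*e^(2*t)*e^(9*t^2/8)/2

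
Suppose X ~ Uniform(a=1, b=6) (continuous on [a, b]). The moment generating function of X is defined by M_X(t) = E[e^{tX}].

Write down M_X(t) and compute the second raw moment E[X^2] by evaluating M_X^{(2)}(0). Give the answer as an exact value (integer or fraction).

E[X^2] = D^2[M](0) = 43/3

M_X(t) = (e^(6*t) - e^(t))/(5*t)
D^2[M](t) = (36*t^2*e^(6*t) - t^2*e^(t) - 12*t*e^(6*t) + 2*t*e^(t) + 2*e^(6*t) - 2*e^(t))/(5*t^3)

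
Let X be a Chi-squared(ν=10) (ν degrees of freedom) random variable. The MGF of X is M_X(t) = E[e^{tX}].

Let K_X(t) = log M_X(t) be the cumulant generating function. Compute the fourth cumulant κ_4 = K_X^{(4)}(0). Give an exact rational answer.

κ_4 = D^4[K](0) = 480

M_X(t) = (1 - 2*t)^(-5)
K_X(t) = log M_X(t) = -5*log(1 - 2*t)
D^4[K](t) = 480/(16*t^4 - 32*t^3 + 24*t^2 - 8*t + 1)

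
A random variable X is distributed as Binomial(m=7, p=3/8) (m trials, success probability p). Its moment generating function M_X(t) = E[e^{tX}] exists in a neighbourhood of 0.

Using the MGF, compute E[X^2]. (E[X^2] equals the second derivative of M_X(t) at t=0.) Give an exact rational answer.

E[X^2] = d^2M/dt^2 |_{t=0} = 273/32

M_X(t) = (3*e^(t)/8 + 5/8)^7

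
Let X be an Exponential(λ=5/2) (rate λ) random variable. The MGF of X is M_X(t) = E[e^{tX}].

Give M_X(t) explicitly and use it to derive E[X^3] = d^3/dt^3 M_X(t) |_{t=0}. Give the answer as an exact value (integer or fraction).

E[X^3] = M′′′(0) = 48/125

M_X(t) = 5/(2*(5/2 - t))
M′(t) = 10/(4*t^2 - 20*t + 25)
M′′(t) = -40/(8*t^3 - 60*t^2 + 150*t - 125)
M′′′(t) = 240/(16*t^4 - 160*t^3 + 600*t^2 - 1000*t + 625)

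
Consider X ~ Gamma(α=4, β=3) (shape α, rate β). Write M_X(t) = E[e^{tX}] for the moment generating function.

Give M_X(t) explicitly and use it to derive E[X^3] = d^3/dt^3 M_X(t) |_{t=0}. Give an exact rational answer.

E[X^3] = M^(3)(0) = 40/9

M_X(t) = 81/(3 - t)^4
M^(3)(t) = -9720/(t^7 - 21*t^6 + 189*t^5 - 945*t^4 + 2835*t^3 - 5103*t^2 + 5103*t - 2187)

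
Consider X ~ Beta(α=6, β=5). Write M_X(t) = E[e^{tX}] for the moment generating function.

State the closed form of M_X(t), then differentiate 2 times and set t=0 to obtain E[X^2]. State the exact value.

M_X(t) = ₁F₁(6; 11; t)
M′(t) = 6*₁F₁(7; 12; t)/11
M′′(t) = 7*₁F₁(8; 13; t)/22

E[X^2] = M′′(0) = 7/22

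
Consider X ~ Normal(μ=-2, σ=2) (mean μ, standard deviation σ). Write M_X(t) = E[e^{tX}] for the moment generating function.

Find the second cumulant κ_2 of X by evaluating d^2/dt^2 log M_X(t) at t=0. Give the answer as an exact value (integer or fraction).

κ_2 = d^2K/dt^2 |_{t=0} = 4

M_X(t) = e^(2*t^2 - 2*t)
K_X(t) = log M_X(t) = 2*t^2 - 2*t
dK/dt = 4*t - 2
d^2K/dt^2 = 4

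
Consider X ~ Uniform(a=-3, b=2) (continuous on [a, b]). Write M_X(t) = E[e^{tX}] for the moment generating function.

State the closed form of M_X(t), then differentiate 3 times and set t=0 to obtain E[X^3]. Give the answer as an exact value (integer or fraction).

M_X(t) = (e^(2*t) - e^(-3*t))/(5*t)
M′(t) = (2*t*e^(5*t) + 3*t - e^(5*t) + 1)*e^(-3*t)/(5*t^2)
M′′(t) = (4*t^2*e^(5*t) - 9*t^2 - 4*t*e^(5*t) - 6*t + 2*e^(5*t) - 2)*e^(-3*t)/(5*t^3)
M′′′(t) = (8*t^3*e^(5*t) + 27*t^3 - 12*t^2*e^(5*t) + 27*t^2 + 12*t*e^(5*t) + 18*t - 6*e^(5*t) + 6)*e^(-3*t)/(5*t^4)

E[X^3] = M′′′(0) = -13/4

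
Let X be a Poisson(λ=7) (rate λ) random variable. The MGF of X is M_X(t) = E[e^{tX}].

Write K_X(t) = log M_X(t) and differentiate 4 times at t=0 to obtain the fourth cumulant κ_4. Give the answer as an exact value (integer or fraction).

M_X(t) = e^(7*e^(t) - 7)
K_X(t) = log M_X(t) = 7*e^(t) - 7
D^4[K](t) = 7*e^(t)

κ_4 = D^4[K](0) = 7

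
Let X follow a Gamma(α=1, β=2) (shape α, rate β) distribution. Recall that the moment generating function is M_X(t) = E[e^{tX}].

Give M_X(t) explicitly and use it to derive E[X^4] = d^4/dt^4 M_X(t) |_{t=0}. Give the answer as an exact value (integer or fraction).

E[X^4] = d^4M/dt^4 |_{t=0} = 3/2

M_X(t) = 2/(2 - t)
dM/dt = 2/(t^2 - 4*t + 4)
d^2M/dt^2 = -4/(t^3 - 6*t^2 + 12*t - 8)
d^3M/dt^3 = 12/(t^4 - 8*t^3 + 24*t^2 - 32*t + 16)
d^4M/dt^4 = -48/(t^5 - 10*t^4 + 40*t^3 - 80*t^2 + 80*t - 32)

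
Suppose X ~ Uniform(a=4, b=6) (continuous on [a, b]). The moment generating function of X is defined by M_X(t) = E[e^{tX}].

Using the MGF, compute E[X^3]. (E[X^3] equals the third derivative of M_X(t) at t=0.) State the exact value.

M_X(t) = (e^(6*t) - e^(4*t))/(2*t)
M′(t) = (6*t*e^(6*t) - 4*t*e^(4*t) - e^(6*t) + e^(4*t))/(2*t^2)
M′′(t) = (18*t^2*e^(6*t) - 8*t^2*e^(4*t) - 6*t*e^(6*t) + 4*t*e^(4*t) + e^(6*t) - e^(4*t))/t^3
M′′′(t) = (108*t^3*e^(6*t) - 32*t^3*e^(4*t) - 54*t^2*e^(6*t) + 24*t^2*e^(4*t) + 18*t*e^(6*t) - 12*t*e^(4*t) - 3*e^(6*t) + 3*e^(4*t))/t^4

E[X^3] = M′′′(0) = 130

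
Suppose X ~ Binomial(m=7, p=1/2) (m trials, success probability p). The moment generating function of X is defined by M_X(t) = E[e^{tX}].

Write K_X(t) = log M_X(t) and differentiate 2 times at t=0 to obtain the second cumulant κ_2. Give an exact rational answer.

M_X(t) = (e^(t)/2 + 1/2)^7
K_X(t) = log M_X(t) = 7*log(e^(t)/2 + 1/2)
dK/dt = 7*e^(t)/(e^(t) + 1)
d^2K/dt^2 = 7*e^(t)/(e^(2*t) + 2*e^(t) + 1)

κ_2 = d^2K/dt^2 |_{t=0} = 7/4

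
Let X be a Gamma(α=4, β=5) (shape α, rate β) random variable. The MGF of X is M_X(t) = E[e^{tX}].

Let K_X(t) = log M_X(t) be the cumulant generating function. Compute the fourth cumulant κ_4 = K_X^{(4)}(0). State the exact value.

M_X(t) = 625/(5 - t)^4
K_X(t) = log M_X(t) = -4*log(5 - t) + 4*log(5)
D^4[K](t) = 24/(t^4 - 20*t^3 + 150*t^2 - 500*t + 625)

κ_4 = D^4[K](0) = 24/625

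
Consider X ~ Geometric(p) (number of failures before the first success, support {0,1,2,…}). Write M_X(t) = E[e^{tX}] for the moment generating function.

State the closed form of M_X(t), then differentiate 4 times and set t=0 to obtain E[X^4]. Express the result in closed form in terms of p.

E[X^4] = M′′′′(0) = 1 - 15/p + 50/p^2 - 60/p^3 + 24/p^4

M_X(t) = p/(-(1 - p)*e^(t) + 1)
M′(t) = (-p^2*e^(t) + p*e^(t))/(p^2*e^(2*t) - 2*p*e^(2*t) + 2*p*e^(t) + e^(2*t) - 2*e^(t) + 1)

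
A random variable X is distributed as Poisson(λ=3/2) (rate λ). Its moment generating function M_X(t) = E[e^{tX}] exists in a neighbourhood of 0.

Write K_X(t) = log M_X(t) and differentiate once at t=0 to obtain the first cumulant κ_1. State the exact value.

κ_1 = dK/dt |_{t=0} = 3/2

M_X(t) = e^(3*e^(t)/2 - 3/2)
K_X(t) = log M_X(t) = 3*e^(t)/2 - 3/2
dK/dt = 3*e^(t)/2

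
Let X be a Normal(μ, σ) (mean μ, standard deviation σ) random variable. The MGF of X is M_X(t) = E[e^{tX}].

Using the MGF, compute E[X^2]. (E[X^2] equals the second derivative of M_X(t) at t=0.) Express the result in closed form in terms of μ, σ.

M_X(t) = e^(μ*t + σ^2*t^2/2)
dM/dt = μ*e^(μ*t)*e^(σ^2*t^2/2) + σ^2*t*e^(μ*t)*e^(σ^2*t^2/2)
d^2M/dt^2 = μ^2*e^(μ*t)*e^(σ^2*t^2/2) + 2*μ*σ^2*t*e^(μ*t)*e^(σ^2*t^2/2) + σ^4*t^2*e^(μ*t)*e^(σ^2*t^2/2) + σ^2*e^(μ*t)*e^(σ^2*t^2/2)

E[X^2] = d^2M/dt^2 |_{t=0} = μ^2 + σ^2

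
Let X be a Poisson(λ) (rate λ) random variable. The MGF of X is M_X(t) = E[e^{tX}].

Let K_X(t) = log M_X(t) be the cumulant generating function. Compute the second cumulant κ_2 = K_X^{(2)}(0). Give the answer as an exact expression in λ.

M_X(t) = e^(λ*(e^(t) - 1))
K_X(t) = log M_X(t) = λ*(e^(t) - 1)
K^(2)(t) = λ*e^(t)

κ_2 = K^(2)(0) = λ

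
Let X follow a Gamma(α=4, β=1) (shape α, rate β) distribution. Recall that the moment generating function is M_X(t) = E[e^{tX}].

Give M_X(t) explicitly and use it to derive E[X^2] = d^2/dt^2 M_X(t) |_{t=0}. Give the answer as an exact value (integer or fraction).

M_X(t) = (1 - t)^(-4)
dM/dt = -4/(t^5 - 5*t^4 + 10*t^3 - 10*t^2 + 5*t - 1)
d^2M/dt^2 = 20/(t^6 - 6*t^5 + 15*t^4 - 20*t^3 + 15*t^2 - 6*t + 1)

E[X^2] = d^2M/dt^2 |_{t=0} = 20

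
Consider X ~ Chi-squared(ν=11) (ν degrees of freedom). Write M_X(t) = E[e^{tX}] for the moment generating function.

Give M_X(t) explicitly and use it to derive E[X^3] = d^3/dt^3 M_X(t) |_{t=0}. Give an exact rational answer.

M_X(t) = (1 - 2*t)^(-11/2)

E[X^3] = D^3[M](0) = 2145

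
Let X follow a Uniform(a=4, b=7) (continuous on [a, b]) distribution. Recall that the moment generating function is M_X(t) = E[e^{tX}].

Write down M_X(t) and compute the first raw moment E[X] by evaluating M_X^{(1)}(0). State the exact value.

E[X] = M^(1)(0) = 11/2

M_X(t) = (e^(7*t) - e^(4*t))/(3*t)
M^(1)(t) = (7*t*e^(7*t) - 4*t*e^(4*t) - e^(7*t) + e^(4*t))/(3*t^2)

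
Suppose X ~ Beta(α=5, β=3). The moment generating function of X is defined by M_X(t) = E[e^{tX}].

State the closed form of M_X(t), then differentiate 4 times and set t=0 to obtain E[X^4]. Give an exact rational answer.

M_X(t) = ₁F₁(5; 8; t)
M′(t) = 5*₁F₁(6; 9; t)/8
M′′(t) = 5*₁F₁(7; 10; t)/12
M′′′(t) = 7*₁F₁(8; 11; t)/24
M′′′′(t) = 7*₁F₁(9; 12; t)/33

E[X^4] = M′′′′(0) = 7/33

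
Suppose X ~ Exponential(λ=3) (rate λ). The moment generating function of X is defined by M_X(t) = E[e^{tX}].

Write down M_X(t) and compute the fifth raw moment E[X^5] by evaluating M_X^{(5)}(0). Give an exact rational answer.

M_X(t) = 3/(3 - t)
M′(t) = 3/(t^2 - 6*t + 9)
M′′(t) = -6/(t^3 - 9*t^2 + 27*t - 27)
M′′′(t) = 18/(t^4 - 12*t^3 + 54*t^2 - 108*t + 81)
M′′′′(t) = -72/(t^5 - 15*t^4 + 90*t^3 - 270*t^2 + 405*t - 243)
M′′′′′(t) = 360/(t^6 - 18*t^5 + 135*t^4 - 540*t^3 + 1215*t^2 - 1458*t + 729)

E[X^5] = M′′′′′(0) = 40/81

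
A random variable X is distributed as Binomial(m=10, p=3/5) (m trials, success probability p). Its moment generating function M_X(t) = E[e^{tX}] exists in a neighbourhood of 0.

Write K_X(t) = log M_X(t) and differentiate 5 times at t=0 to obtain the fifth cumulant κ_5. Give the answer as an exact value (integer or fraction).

M_X(t) = (3*e^(t)/5 + 2/5)^10
K_X(t) = log M_X(t) = 10*log(3*e^(t)/5 + 2/5)
K^(5)(t) = (-1620*e^(4*t) + 11880*e^(3*t) - 7920*e^(2*t) + 480*e^(t))/(243*e^(5*t) + 810*e^(4*t) + 1080*e^(3*t) + 720*e^(2*t) + 240*e^(t) + 32)

κ_5 = K^(5)(0) = 564/625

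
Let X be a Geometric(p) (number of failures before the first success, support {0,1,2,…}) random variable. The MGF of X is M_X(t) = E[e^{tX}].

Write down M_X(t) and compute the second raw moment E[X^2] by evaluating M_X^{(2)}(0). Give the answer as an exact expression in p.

E[X^2] = d^2M/dt^2 |_{t=0} = 1 - 3/p + 2/p^2

M_X(t) = p/(-(1 - p)*e^(t) + 1)
dM/dt = (-p^2*e^(t) + p*e^(t))/(p^2*e^(2*t) - 2*p*e^(2*t) + 2*p*e^(t) + e^(2*t) - 2*e^(t) + 1)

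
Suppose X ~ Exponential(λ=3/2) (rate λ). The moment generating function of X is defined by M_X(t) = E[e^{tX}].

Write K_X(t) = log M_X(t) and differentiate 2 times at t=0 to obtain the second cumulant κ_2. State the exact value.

κ_2 = K′′(0) = 4/9

M_X(t) = 3/(2*(3/2 - t))
K_X(t) = log M_X(t) = -log(3/2 - t) - log(2) + log(3)
K′(t) = -2/(2*t - 3)
K′′(t) = 4/(4*t^2 - 12*t + 9)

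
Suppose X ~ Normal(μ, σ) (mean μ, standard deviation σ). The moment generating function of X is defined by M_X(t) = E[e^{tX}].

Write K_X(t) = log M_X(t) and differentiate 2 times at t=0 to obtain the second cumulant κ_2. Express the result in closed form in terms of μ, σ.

κ_2 = K′′(0) = σ^2

M_X(t) = e^(μ*t + σ^2*t^2/2)
K_X(t) = log M_X(t) = μ*t + σ^2*t^2/2
K′(t) = μ + σ^2*t
K′′(t) = σ^2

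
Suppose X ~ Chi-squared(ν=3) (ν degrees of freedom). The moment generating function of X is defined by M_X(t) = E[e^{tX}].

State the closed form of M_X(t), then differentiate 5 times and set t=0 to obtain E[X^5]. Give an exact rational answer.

M_X(t) = (1 - 2*t)^(-3/2)
M^(5)(t) = 10395/(64*t^6*√(1 - 2*t) - 192*t^5*√(1 - 2*t) + 240*t^4*√(1 - 2*t) - 160*t^3*√(1 - 2*t) + 60*t^2*√(1 - 2*t) - 12*t*√(1 - 2*t) + √(1 - 2*t))

E[X^5] = M^(5)(0) = 10395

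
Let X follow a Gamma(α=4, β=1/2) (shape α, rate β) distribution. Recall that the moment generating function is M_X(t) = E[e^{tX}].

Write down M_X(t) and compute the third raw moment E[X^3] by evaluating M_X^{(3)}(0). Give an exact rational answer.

E[X^3] = D^3[M](0) = 960

M_X(t) = 1/(16*(1/2 - t)^4)
D^3[M](t) = -960/(128*t^7 - 448*t^6 + 672*t^5 - 560*t^4 + 280*t^3 - 84*t^2 + 14*t - 1)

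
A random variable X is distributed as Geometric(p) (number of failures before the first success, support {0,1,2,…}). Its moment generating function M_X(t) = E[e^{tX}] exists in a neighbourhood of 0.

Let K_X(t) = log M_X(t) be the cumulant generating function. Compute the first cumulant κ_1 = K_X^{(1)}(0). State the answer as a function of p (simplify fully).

κ_1 = K′(0) = (1 - p)/p

M_X(t) = p/(-(1 - p)*e^(t) + 1)
K_X(t) = log M_X(t) = log(p) - log(-(1 - p)*e^(t) + 1)
K′(t) = (-p*e^(t) + e^(t))/(p*e^(t) - e^(t) + 1)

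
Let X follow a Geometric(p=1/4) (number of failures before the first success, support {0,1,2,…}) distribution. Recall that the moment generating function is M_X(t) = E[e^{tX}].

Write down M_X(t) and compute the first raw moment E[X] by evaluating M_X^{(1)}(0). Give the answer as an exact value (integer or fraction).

M_X(t) = 1/(4*(1 - 3*e^(t)/4))
dM/dt = 3*e^(t)/(9*e^(2*t) - 24*e^(t) + 16)

E[X] = dM/dt |_{t=0} = 3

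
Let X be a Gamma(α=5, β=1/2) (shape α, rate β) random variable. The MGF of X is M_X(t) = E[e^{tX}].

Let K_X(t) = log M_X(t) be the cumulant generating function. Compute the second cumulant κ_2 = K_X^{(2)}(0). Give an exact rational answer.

M_X(t) = 1/(32*(1/2 - t)^5)
K_X(t) = log M_X(t) = -5*log(1/2 - t) - 5*log(2)
D^2[K](t) = 20/(4*t^2 - 4*t + 1)

κ_2 = D^2[K](0) = 20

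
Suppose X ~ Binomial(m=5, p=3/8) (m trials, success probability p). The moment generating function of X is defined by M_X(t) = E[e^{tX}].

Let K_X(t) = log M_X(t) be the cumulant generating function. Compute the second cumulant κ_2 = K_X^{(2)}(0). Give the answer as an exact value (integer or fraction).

κ_2 = D^2[K](0) = 75/64

M_X(t) = (3*e^(t)/8 + 5/8)^5
K_X(t) = log M_X(t) = 5*log(3*e^(t)/8 + 5/8)
D^2[K](t) = 75*e^(t)/(9*e^(2*t) + 30*e^(t) + 25)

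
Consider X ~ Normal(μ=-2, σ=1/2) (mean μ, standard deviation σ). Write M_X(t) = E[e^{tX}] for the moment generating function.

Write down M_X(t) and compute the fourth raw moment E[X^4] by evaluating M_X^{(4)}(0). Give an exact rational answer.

E[X^4] = M^(4)(0) = 355/16

M_X(t) = e^(t^2/8 - 2*t)
M^(4)(t) = (t^4*e^(t^2/8) - 32*t^3*e^(t^2/8) + 408*t^2*e^(t^2/8) - 2432*t*e^(t^2/8) + 5680*e^(t^2/8))*e^(-2*t)/256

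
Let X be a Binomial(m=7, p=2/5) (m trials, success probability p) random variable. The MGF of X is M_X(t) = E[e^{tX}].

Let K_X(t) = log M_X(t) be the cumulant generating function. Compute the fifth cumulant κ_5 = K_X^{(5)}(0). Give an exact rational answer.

κ_5 = d^5K/dt^5 |_{t=0} = -1974/3125

M_X(t) = (2*e^(t)/5 + 3/5)^7
K_X(t) = log M_X(t) = 7*log(2*e^(t)/5 + 3/5)
dK/dt = 14*e^(t)/(2*e^(t) + 3)
d^2K/dt^2 = 42*e^(t)/(4*e^(2*t) + 12*e^(t) + 9)
d^3K/dt^3 = (-84*e^(2*t) + 126*e^(t))/(8*e^(3*t) + 36*e^(2*t) + 54*e^(t) + 27)
d^4K/dt^4 = (168*e^(3*t) - 1008*e^(2*t) + 378*e^(t))/(16*e^(4*t) + 96*e^(3*t) + 216*e^(2*t) + 216*e^(t) + 81)
d^5K/dt^5 = (-336*e^(4*t) + 5544*e^(3*t) - 8316*e^(2*t) + 1134*e^(t))/(32*e^(5*t) + 240*e^(4*t) + 720*e^(3*t) + 1080*e^(2*t) + 810*e^(t) + 243)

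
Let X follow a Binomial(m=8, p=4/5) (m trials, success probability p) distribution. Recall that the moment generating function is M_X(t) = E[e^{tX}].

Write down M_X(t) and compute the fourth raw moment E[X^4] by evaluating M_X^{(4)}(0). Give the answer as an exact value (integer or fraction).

E[X^4] = D^4[M](0) = 9888/5

M_X(t) = (4*e^(t)/5 + 1/5)^8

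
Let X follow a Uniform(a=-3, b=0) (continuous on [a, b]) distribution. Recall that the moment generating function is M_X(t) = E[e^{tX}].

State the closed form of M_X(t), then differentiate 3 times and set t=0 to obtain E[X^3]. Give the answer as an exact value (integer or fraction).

E[X^3] = d^3M/dt^3 |_{t=0} = -27/4

M_X(t) = (1 - e^(-3*t))/(3*t)
dM/dt = (3*t - e^(3*t) + 1)*e^(-3*t)/(3*t^2)
d^2M/dt^2 = (-9*t^2 - 6*t + 2*e^(3*t) - 2)*e^(-3*t)/(3*t^3)
d^3M/dt^3 = (9*t^3 + 9*t^2 + 6*t - 2*e^(3*t) + 2)*e^(-3*t)/t^4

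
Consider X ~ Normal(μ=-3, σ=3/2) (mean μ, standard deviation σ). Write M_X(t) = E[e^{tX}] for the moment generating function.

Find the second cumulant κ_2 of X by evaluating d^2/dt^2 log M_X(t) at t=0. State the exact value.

κ_2 = K^(2)(0) = 9/4

M_X(t) = e^(9*t^2/8 - 3*t)
K_X(t) = log M_X(t) = 9*t^2/8 - 3*t
K^(2)(t) = 9/4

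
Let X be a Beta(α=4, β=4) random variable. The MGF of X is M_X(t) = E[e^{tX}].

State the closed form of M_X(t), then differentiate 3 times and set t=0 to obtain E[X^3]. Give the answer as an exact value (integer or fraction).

M_X(t) = ₁F₁(4; 8; t)
M′(t) = ₁F₁(5; 9; t)/2
M′′(t) = 5*₁F₁(6; 10; t)/18
M′′′(t) = ₁F₁(7; 11; t)/6

E[X^3] = M′′′(0) = 1/6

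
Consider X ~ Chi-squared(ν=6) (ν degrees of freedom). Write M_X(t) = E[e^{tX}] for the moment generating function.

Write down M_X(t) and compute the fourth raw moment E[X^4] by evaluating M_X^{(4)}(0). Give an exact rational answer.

E[X^4] = M^(4)(0) = 5760

M_X(t) = (1 - 2*t)^(-3)
M^(4)(t) = -5760/(128*t^7 - 448*t^6 + 672*t^5 - 560*t^4 + 280*t^3 - 84*t^2 + 14*t - 1)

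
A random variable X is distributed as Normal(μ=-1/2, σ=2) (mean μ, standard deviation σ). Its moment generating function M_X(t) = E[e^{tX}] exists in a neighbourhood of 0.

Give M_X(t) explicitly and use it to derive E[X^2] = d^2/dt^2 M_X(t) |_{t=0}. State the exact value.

E[X^2] = D^2[M](0) = 17/4

M_X(t) = e^(2*t^2 - t/2)
D^2[M](t) = (64*t^2*e^(2*t^2) - 16*t*e^(2*t^2) + 17*e^(2*t^2))*e^(-t/2)/4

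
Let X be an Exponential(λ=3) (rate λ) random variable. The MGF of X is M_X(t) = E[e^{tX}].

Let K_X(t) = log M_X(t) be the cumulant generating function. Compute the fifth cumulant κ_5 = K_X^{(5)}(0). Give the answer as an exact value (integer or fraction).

κ_5 = d^5K/dt^5 |_{t=0} = 8/81

M_X(t) = 3/(3 - t)
K_X(t) = log M_X(t) = -log(3 - t) + log(3)
dK/dt = -1/(t - 3)
d^2K/dt^2 = 1/(t^2 - 6*t + 9)
d^3K/dt^3 = -2/(t^3 - 9*t^2 + 27*t - 27)
d^4K/dt^4 = 6/(t^4 - 12*t^3 + 54*t^2 - 108*t + 81)
d^5K/dt^5 = -24/(t^5 - 15*t^4 + 90*t^3 - 270*t^2 + 405*t - 243)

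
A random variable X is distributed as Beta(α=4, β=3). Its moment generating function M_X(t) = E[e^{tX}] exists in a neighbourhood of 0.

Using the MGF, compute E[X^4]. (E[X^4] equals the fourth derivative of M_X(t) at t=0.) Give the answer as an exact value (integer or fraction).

E[X^4] = M^(4)(0) = 1/6

M_X(t) = ₁F₁(4; 7; t)
M^(4)(t) = ₁F₁(8; 11; t)/6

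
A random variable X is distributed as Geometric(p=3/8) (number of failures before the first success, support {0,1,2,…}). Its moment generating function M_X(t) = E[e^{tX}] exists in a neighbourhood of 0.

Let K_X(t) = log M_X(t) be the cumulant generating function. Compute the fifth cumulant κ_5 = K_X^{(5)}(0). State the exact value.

M_X(t) = 3/(8*(1 - 5*e^(t)/8))
K_X(t) = log M_X(t) = -log(1 - 5*e^(t)/8) - 3*log(2) + log(3)
K^(5)(t) = (-5000*e^(4*t) - 88000*e^(3*t) - 140800*e^(2*t) - 20480*e^(t))/(3125*e^(5*t) - 25000*e^(4*t) + 80000*e^(3*t) - 128000*e^(2*t) + 102400*e^(t) - 32768)

κ_5 = K^(5)(0) = 84760/81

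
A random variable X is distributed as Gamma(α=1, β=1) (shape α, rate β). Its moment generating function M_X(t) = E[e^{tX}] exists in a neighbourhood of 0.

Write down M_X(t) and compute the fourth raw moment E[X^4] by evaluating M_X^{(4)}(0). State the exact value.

E[X^4] = D^4[M](0) = 24

M_X(t) = 1/(1 - t)
D^4[M](t) = -24/(t^5 - 5*t^4 + 10*t^3 - 10*t^2 + 5*t - 1)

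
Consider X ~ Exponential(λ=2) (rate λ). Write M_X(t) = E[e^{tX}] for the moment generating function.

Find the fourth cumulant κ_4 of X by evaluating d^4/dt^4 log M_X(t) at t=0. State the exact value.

M_X(t) = 2/(2 - t)
K_X(t) = log M_X(t) = -log(2 - t) + log(2)
dK/dt = -1/(t - 2)
d^2K/dt^2 = 1/(t^2 - 4*t + 4)
d^3K/dt^3 = -2/(t^3 - 6*t^2 + 12*t - 8)
d^4K/dt^4 = 6/(t^4 - 8*t^3 + 24*t^2 - 32*t + 16)

κ_4 = d^4K/dt^4 |_{t=0} = 3/8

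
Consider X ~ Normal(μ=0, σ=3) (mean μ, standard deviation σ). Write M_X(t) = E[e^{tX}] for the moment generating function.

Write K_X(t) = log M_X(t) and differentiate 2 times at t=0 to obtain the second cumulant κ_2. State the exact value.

κ_2 = D^2[K](0) = 9

M_X(t) = e^(9*t^2/2)
K_X(t) = log M_X(t) = 9*t^2/2
D^2[K](t) = 9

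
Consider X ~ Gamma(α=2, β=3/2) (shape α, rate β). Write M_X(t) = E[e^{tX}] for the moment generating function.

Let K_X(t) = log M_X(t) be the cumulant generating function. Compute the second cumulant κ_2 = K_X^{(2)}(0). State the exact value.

κ_2 = D^2[K](0) = 8/9

M_X(t) = 9/(4*(3/2 - t)^2)
K_X(t) = log M_X(t) = -2*log(3/2 - t) - 2*log(2) + 2*log(3)
D^2[K](t) = 8/(4*t^2 - 12*t + 9)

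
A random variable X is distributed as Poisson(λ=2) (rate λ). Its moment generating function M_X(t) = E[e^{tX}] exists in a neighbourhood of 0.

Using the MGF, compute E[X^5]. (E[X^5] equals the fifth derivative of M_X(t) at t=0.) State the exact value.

M_X(t) = e^(2*e^(t) - 2)
M′(t) = 2*e^(-2)*e^(t)*e^(2*e^(t))
M′′(t) = (4*e^(2*t)*e^(2*e^(t)) + 2*e^(t)*e^(2*e^(t)))*e^(-2)
M′′′(t) = (8*e^(3*t)*e^(2*e^(t)) + 12*e^(2*t)*e^(2*e^(t)) + 2*e^(t)*e^(2*e^(t)))*e^(-2)
M′′′′(t) = (16*e^(4*t)*e^(2*e^(t)) + 48*e^(3*t)*e^(2*e^(t)) + 28*e^(2*t)*e^(2*e^(t)) + 2*e^(t)*e^(2*e^(t)))*e^(-2)
M′′′′′(t) = (32*e^(5*t)*e^(2*e^(t)) + 160*e^(4*t)*e^(2*e^(t)) + 200*e^(3*t)*e^(2*e^(t)) + 60*e^(2*t)*e^(2*e^(t)) + 2*e^(t)*e^(2*e^(t)))*e^(-2)

E[X^5] = M′′′′′(0) = 454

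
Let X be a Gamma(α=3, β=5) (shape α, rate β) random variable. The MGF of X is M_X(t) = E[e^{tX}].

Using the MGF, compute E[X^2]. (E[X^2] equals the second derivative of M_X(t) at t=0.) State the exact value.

E[X^2] = M′′(0) = 12/25

M_X(t) = 125/(5 - t)^3
M′(t) = 375/(t^4 - 20*t^3 + 150*t^2 - 500*t + 625)
M′′(t) = -1500/(t^5 - 25*t^4 + 250*t^3 - 1250*t^2 + 3125*t - 3125)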